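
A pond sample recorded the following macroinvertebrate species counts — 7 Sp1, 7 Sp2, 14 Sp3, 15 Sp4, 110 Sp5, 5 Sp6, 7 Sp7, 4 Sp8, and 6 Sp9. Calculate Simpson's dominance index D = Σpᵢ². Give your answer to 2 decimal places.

Total N = 7+7+14+15+110+5+7+4+6 = 175, so the proportions are 0.04, 0.04, 0.08, 0.0857, 0.6286, 0.0286, 0.04, 0.0229, 0.0343 (working shown to 4 dp, full precision carried).
D = 0.04² + 0.04² + 0.08² + 0.0857² + 0.6286² + 0.0286² + 0.04² + 0.0229² + 0.0343² = 0.0016 + 0.0016 + 0.0064 + 0.0073 + 0.3951 + 0.0008 + 0.0016 + 0.0005 + 0.0012 = 0.4162.
To 2 decimal places, D = 0.42.

0.42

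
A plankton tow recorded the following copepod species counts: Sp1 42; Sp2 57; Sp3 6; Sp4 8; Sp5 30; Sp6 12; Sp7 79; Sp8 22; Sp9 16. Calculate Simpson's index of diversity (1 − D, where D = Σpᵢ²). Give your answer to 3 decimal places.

Total N = 42+57+6+8+30+12+79+22+16 = 272, so the proportions are 0.15441, 0.20956, 0.02206, 0.02941, 0.11029, 0.04412, 0.29044, 0.08088, 0.05882 (working shown to 5 dp, full precision carried).
D = 0.15441² + 0.20956² + 0.02206² + 0.02941² + 0.11029² + 0.04412² + 0.29044² + 0.08088² + 0.05882² = 0.02384 + 0.04391 + 0.00049 + 0.00087 + 0.01216 + 0.00195 + 0.08436 + 0.00654 + 0.00346 = 0.17758.
So 1 − D = 0.82242, i.e. 0.822 to 3 decimal places.

0.822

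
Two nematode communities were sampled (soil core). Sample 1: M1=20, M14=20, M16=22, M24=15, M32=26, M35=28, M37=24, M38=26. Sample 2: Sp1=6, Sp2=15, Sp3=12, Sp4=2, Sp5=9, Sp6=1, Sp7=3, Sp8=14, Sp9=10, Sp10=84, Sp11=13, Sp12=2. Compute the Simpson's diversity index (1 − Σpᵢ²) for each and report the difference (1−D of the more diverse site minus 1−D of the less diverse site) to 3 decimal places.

Sample 1: N=181, proportions 0.1105, 0.1105, 0.12155, 0.08287, 0.14365, 0.1547, 0.1326, 0.14365, giving 1−D = 0.87116 (working shown to 5 dp, full precision carried).
Sample 2: N=171, proportions 0.03509, 0.08772, 0.07018, 0.0117, 0.05263, 0.00585, 0.01754, 0.08187, 0.05848, 0.49123, 0.07602, 0.0117, giving 1−D = 0.72556.
Difference = |0.87116 − 0.72556| = 0.14560, i.e. 0.146 to 3 decimal places.

0.146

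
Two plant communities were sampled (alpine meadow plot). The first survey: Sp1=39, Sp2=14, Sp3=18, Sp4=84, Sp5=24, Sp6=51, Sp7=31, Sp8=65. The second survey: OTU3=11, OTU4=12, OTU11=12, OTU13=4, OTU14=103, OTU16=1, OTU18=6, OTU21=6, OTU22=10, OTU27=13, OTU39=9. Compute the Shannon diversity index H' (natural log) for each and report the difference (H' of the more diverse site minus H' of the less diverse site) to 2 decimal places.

The first survey: N=326, proportions 0.1196, 0.0429, 0.0552, 0.2577, 0.0736, 0.1564, 0.0951, 0.1994, giving H' = 1.9261 (working shown to 4 dp, full precision carried).
The second survey: N=187, proportions 0.0588, 0.0642, 0.0642, 0.0214, 0.5508, 0.0053, 0.0321, 0.0321, 0.0535, 0.0695, 0.0481, giving H' = 1.6665.
Difference = |1.9261 − 1.6665| = 0.2596, i.e. 0.26 to 2 decimal places.

0.26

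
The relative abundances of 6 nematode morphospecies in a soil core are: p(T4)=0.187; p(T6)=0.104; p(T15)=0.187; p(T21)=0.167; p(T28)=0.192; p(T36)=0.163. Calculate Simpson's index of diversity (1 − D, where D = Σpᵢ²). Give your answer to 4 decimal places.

D = 0.187² + 0.104² + 0.187² + 0.167² + 0.192² + 0.163² = 0.034969 + 0.010816 + 0.034969 + 0.027889 + 0.036864 + 0.026569 = 0.172076 (working shown to 6 dp, full precision carried).
So 1 − D = 0.827924, i.e. 0.8279 to 4 decimal places.

0.8279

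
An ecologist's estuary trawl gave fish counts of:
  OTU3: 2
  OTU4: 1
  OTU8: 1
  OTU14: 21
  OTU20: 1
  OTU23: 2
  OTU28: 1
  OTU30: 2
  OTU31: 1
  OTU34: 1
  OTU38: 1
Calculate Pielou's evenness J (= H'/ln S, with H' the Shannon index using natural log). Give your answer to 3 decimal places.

Total N = 2+1+1+21+1+2+1+2+1+1+1 = 34, so the proportions are 0.05882, 0.02941, 0.02941, 0.61765, 0.02941, 0.05882, 0.02941, 0.05882, 0.02941, 0.02941, 0.02941 (working shown to 5 dp, full precision carried).
H' = −Σ pᵢ ln pᵢ = −((-0.16666) + (-0.10372) + (-0.10372) + (-0.29761) + (-0.10372) + (-0.16666) + (-0.10372) + (-0.16666) + (-0.10372) + (-0.10372) + (-0.10372)) = 1.52360.
With S = 11 species, ln S = 2.39790, so J = 1.52360/2.39790 = 0.63539, i.e. 0.635 to 3 decimal places.

0.635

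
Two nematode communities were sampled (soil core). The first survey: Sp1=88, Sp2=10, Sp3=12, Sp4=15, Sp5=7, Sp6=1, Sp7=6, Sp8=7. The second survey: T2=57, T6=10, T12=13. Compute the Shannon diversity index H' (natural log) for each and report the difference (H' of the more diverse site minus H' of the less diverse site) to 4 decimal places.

0.5878

The first survey: N=146, proportions 0.60274, 0.068493, 0.082192, 0.10274, 0.047945, 0.006849, 0.041096, 0.047945, giving H' = 1.384535 (working shown to 6 dp, full precision carried).
The second survey: N=80, proportions 0.7125, 0.125, 0.1625, giving H' = 0.796725.
Difference = |1.384535 − 0.796725| = 0.587810, i.e. 0.5878 to 4 decimal places.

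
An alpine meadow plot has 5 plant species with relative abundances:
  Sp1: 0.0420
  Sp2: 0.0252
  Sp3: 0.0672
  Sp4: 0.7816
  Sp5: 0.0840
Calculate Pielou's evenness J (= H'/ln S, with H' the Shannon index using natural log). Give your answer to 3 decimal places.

H' = −Σ pᵢ ln pᵢ = −((-0.13314) + (-0.09276) + (-0.18145) + (-0.19260) + (-0.20806)) = 0.80801 (working shown to 5 dp, full precision carried).
With S = 5 species, ln S = 1.60944, so J = 0.80801/1.60944 = 0.50204, i.e. 0.502 to 3 decimal places.

0.502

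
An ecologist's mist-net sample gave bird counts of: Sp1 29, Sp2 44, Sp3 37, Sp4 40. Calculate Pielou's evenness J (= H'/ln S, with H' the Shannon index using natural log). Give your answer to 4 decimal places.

Total N = 29+44+37+40 = 150, so the proportions are 0.193333, 0.293333, 0.246667, 0.266667 (working shown to 6 dp, full precision carried).
H' = −Σ pᵢ ln pᵢ = −((-0.317712) + (-0.359757) + (-0.345264) + (-0.352468)) = 1.375202.
With S = 4 species, ln S = 1.386294, so J = 1.375202/1.386294 = 0.991998, i.e. 0.9920 to 4 decimal places.

0.9920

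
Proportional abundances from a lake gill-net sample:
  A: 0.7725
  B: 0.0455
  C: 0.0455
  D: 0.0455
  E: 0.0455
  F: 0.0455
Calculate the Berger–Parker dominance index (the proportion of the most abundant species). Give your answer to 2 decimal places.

0.77

The largest proportion is 0.7725, i.e. d = 0.77 to 2 decimal places.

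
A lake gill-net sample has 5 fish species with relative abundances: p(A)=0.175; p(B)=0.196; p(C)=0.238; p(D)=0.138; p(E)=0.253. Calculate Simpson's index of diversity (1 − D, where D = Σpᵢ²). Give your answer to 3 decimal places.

0.791

D = 0.175² + 0.196² + 0.238² + 0.138² + 0.253² = 0.03062 + 0.03842 + 0.05664 + 0.01904 + 0.06401 = 0.20874 (working shown to 5 dp, full precision carried).
So 1 − D = 0.79126, i.e. 0.791 to 3 decimal places.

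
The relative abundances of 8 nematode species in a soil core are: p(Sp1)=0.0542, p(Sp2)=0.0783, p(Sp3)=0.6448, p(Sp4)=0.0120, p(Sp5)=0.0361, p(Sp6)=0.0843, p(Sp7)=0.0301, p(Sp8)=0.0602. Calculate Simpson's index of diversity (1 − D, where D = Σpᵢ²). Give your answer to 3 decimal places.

D = 0.0542² + 0.0783² + 0.6448² + 0.012² + 0.0361² + 0.0843² + 0.0301² + 0.0602² = 0.00294 + 0.00613 + 0.41577 + 0.00014 + 0.00130 + 0.00711 + 0.00091 + 0.00362 = 0.43792 (working shown to 5 dp, full precision carried).
So 1 − D = 0.56208, i.e. 0.562 to 3 decimal places.

0.562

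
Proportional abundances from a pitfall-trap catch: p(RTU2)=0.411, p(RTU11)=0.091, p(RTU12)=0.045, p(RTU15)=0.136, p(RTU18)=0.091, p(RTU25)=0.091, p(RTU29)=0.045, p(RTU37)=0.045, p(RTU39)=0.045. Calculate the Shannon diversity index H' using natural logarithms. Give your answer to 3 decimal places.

1.849

Each pᵢ ln pᵢ term (working shown to 5 dp, full precision carried): 0.411×(-0.88916)=-0.36545, 0.091×(-2.39690)=-0.21812, 0.045×(-3.10109)=-0.13955, 0.136×(-1.99510)=-0.27133, 0.091×(-2.39690)=-0.21812, 0.091×(-2.39690)=-0.21812, 0.045×(-3.10109)=-0.13955, 0.045×(-3.10109)=-0.13955, 0.045×(-3.10109)=-0.13955.
Sum = -1.84933, so H' = 1.849.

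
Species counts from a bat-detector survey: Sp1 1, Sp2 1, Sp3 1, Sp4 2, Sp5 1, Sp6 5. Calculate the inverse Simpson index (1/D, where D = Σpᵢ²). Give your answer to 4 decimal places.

Total N = 1+1+1+2+1+5 = 11, so the proportions are 0.09090909, 0.09090909, 0.09090909, 0.18181818, 0.09090909, 0.45454545 (working shown to 8 dp, full precision carried).
D = 0.09090909² + 0.09090909² + 0.09090909² + 0.18181818² + 0.09090909² + 0.45454545² = 0.00826446 + 0.00826446 + 0.00826446 + 0.03305785 + 0.00826446 + 0.20661157 = 0.27272727.
So 1/D = 3.666667, i.e. 3.6667 to 4 decimal places.

3.6667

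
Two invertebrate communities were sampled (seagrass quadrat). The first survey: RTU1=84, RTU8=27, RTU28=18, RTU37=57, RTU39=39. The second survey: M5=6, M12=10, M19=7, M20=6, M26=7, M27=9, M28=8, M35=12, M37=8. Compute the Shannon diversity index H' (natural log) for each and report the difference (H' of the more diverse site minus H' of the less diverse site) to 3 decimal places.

0.696

The first survey: N=225, proportions 0.37333333, 0.12, 0.08, 0.25333333, 0.17333333, giving H' = 1.47594163 (working shown to 8 dp, full precision carried).
The second survey: N=73, proportions 0.08219178, 0.1369863, 0.09589041, 0.08219178, 0.09589041, 0.12328767, 0.10958904, 0.16438356, 0.10958904, giving H' = 2.17217626.
Difference = |1.47594163 − 2.17217626| = 0.69623463, i.e. 0.696 to 3 decimal places.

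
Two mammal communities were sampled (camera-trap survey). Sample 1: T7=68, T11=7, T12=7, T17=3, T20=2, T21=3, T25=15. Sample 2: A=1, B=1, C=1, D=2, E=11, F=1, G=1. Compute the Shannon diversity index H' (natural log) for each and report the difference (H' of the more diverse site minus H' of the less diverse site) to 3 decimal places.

0.149

Sample 1: N=105, proportions 0.647619, 0.066667, 0.066667, 0.028571, 0.019048, 0.028571, 0.142857, giving H' = 1.199027 (working shown to 6 dp, full precision carried).
Sample 2: N=18, proportions 0.055556, 0.055556, 0.055556, 0.111111, 0.611111, 0.055556, 0.055556, giving H' = 1.347975.
Difference = |1.199027 − 1.347975| = 0.148948, i.e. 0.149 to 3 decimal places.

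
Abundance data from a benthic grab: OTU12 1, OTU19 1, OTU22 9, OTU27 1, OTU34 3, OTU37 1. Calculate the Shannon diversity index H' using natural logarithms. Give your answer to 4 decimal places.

Total N = 1+1+9+1+3+1 = 16, so the proportions are 0.0625, 0.0625, 0.5625, 0.0625, 0.1875, 0.0625 (working shown to 6 dp, full precision carried).
Each pᵢ ln pᵢ term: 0.0625×(-2.772589)=-0.173287, 0.0625×(-2.772589)=-0.173287, 0.5625×(-0.575364)=-0.323642, 0.0625×(-2.772589)=-0.173287, 0.1875×(-1.673976)=-0.313871, 0.0625×(-2.772589)=-0.173287.
Sum = -1.330660, so H' = 1.3307.

1.3307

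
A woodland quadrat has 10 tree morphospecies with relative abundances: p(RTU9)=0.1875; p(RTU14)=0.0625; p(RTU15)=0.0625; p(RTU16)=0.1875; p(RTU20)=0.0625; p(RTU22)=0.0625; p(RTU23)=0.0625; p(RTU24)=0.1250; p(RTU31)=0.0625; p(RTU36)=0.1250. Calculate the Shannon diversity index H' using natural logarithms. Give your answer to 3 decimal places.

Each pᵢ ln pᵢ term (working shown to 5 dp, full precision carried): 0.1875×(-1.67398)=-0.31387, 0.0625×(-2.77259)=-0.17329, 0.0625×(-2.77259)=-0.17329, 0.1875×(-1.67398)=-0.31387, 0.0625×(-2.77259)=-0.17329, 0.0625×(-2.77259)=-0.17329, 0.0625×(-2.77259)=-0.17329, 0.125×(-2.07944)=-0.25993, 0.0625×(-2.77259)=-0.17329, 0.125×(-2.07944)=-0.25993.
Sum = -2.18732, so H' = 2.187.

2.187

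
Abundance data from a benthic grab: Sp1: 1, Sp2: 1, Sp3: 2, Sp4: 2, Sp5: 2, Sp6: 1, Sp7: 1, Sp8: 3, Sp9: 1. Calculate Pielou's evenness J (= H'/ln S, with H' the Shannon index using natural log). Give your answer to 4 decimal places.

0.9587

Total N = 1+1+2+2+2+1+1+3+1 = 14, so the proportions are 0.071429, 0.071429, 0.142857, 0.142857, 0.142857, 0.071429, 0.071429, 0.214286, 0.071429 (working shown to 6 dp, full precision carried).
H' = −Σ pᵢ ln pᵢ = −((-0.188504) + (-0.188504) + (-0.277987) + (-0.277987) + (-0.277987) + (-0.188504) + (-0.188504) + (-0.330095) + (-0.188504)) = 2.106577.
With S = 9 species, ln S = 2.197225, so J = 2.106577/2.197225 = 0.958745, i.e. 0.9587 to 4 decimal places.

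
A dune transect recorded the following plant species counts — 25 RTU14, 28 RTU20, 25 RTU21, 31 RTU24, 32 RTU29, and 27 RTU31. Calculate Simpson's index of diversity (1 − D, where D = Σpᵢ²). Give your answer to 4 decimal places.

Total N = 25+28+25+31+32+27 = 168, so the proportions are 0.14881, 0.166667, 0.14881, 0.184524, 0.190476, 0.160714 (working shown to 6 dp, full precision carried).
D = 0.14881² + 0.166667² + 0.14881² + 0.184524² + 0.190476² + 0.160714² = 0.022144 + 0.027778 + 0.022144 + 0.034049 + 0.036281 + 0.025829 = 0.168226.
So 1 − D = 0.831774, i.e. 0.8318 to 4 decimal places.

0.8318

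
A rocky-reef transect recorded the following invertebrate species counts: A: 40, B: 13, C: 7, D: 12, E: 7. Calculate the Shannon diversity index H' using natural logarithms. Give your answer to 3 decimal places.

Total N = 40+13+7+12+7 = 79, so the proportions are 0.50633, 0.16456, 0.08861, 0.1519, 0.08861 (working shown to 5 dp, full precision carried).
Each pᵢ ln pᵢ term: 0.50633×(-0.68057)=-0.34459, 0.16456×(-1.80450)=-0.29694, 0.08861×(-2.42354)=-0.21474, 0.1519×(-1.88454)=-0.28626, 0.08861×(-2.42354)=-0.21474.
Sum = -1.35728, so H' = 1.357.

1.357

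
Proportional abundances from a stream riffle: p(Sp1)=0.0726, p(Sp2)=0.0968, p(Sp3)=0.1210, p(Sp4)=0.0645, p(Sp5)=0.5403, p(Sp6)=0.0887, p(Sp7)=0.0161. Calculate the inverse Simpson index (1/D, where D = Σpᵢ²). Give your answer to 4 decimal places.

D = 0.0726² + 0.0968² + 0.121² + 0.0645² + 0.5403² + 0.0887² + 0.0161² = 0.0052708 + 0.0093702 + 0.0146410 + 0.0041602 + 0.2919241 + 0.0078677 + 0.0002592 = 0.3334932 (working shown to 7 dp, full precision carried).
So 1/D = 2.998562, i.e. 2.9986 to 4 decimal places.

2.9986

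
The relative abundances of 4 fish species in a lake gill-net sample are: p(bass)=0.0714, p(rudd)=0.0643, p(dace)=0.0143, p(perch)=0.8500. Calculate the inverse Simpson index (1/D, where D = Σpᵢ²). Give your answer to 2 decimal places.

1.37

D = 0.0714² + 0.0643² + 0.0143² + 0.85² = 0.00510 + 0.00413 + 0.00020 + 0.72250 = 0.73194 (working shown to 5 dp, full precision carried).
So 1/D = 1.3662, i.e. 1.37 to 2 decimal places.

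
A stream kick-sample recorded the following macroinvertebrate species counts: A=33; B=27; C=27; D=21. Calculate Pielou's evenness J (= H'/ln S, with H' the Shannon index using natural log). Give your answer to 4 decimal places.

0.9910

Total N = 33+27+27+21 = 108, so the proportions are 0.305556, 0.25, 0.25, 0.194444 (working shown to 6 dp, full precision carried).
H' = −Σ pᵢ ln pᵢ = −((-0.362274) + (-0.346574) + (-0.346574) + (-0.318424)) = 1.373845.
With S = 4 species, ln S = 1.386294, so J = 1.373845/1.386294 = 0.991020, i.e. 0.9910 to 4 decimal places.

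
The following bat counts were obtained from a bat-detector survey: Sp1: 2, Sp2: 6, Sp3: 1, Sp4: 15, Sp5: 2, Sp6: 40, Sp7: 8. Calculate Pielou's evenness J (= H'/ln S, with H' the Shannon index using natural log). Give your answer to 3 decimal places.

0.696

Total N = 2+6+1+15+2+40+8 = 74, so the proportions are 0.02703, 0.08108, 0.01351, 0.2027, 0.02703, 0.54054, 0.10811 (working shown to 5 dp, full precision carried).
H' = −Σ pᵢ ln pᵢ = −((-0.09759) + (-0.20370) + (-0.05816) + (-0.32352) + (-0.09759) + (-0.33253) + (-0.24050)) = 1.35360.
With S = 7 species, ln S = 1.94591, so J = 1.35360/1.94591 = 0.69561, i.e. 0.696 to 3 decimal places.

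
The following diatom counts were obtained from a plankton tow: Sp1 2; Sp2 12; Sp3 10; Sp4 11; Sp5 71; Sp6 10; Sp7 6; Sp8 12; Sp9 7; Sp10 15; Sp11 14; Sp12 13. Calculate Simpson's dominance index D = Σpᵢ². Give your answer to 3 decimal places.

0.189

Total N = 2+12+10+11+71+10+6+12+7+15+14+13 = 183, so the proportions are 0.01093, 0.06557, 0.05464, 0.06011, 0.38798, 0.05464, 0.03279, 0.06557, 0.03825, 0.08197, 0.0765, 0.07104 (working shown to 5 dp, full precision carried).
D = 0.01093² + 0.06557² + 0.05464² + 0.06011² + 0.38798² + 0.05464² + 0.03279² + 0.06557² + 0.03825² + 0.08197² + 0.0765² + 0.07104² = 0.00012 + 0.00430 + 0.00299 + 0.00361 + 0.15053 + 0.00299 + 0.00107 + 0.00430 + 0.00146 + 0.00672 + 0.00585 + 0.00505 = 0.18899.
To 3 decimal places, D = 0.189.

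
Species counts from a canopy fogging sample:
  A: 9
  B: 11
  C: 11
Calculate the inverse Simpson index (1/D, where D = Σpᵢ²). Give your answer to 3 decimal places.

2.975

Total N = 9+11+11 = 31, so the proportions are 0.290323, 0.354839, 0.354839 (working shown to 6 dp, full precision carried).
D = 0.290323² + 0.354839² + 0.354839² = 0.084287 + 0.125911 + 0.125911 = 0.336108.
So 1/D = 2.97523, i.e. 2.975 to 3 decimal places.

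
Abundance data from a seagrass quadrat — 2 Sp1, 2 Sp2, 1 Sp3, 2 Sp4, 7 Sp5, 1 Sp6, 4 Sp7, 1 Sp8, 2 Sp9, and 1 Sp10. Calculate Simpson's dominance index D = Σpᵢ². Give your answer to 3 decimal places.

0.161

Total N = 2+2+1+2+7+1+4+1+2+1 = 23, so the proportions are 0.08696, 0.08696, 0.04348, 0.08696, 0.30435, 0.04348, 0.17391, 0.04348, 0.08696, 0.04348 (working shown to 5 dp, full precision carried).
D = 0.08696² + 0.08696² + 0.04348² + 0.08696² + 0.30435² + 0.04348² + 0.17391² + 0.04348² + 0.08696² + 0.04348² = 0.00756 + 0.00756 + 0.00189 + 0.00756 + 0.09263 + 0.00189 + 0.03025 + 0.00189 + 0.00756 + 0.00189 = 0.16068.
To 3 decimal places, D = 0.161.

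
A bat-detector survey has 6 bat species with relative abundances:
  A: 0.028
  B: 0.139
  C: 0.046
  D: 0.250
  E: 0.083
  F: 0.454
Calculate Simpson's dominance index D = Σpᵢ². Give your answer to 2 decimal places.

D = 0.028² + 0.139² + 0.046² + 0.25² + 0.083² + 0.454² = 0.0008 + 0.0193 + 0.0021 + 0.0625 + 0.0069 + 0.2061 = 0.2977 (working shown to 4 dp, full precision carried).
To 2 decimal places, D = 0.30.

0.30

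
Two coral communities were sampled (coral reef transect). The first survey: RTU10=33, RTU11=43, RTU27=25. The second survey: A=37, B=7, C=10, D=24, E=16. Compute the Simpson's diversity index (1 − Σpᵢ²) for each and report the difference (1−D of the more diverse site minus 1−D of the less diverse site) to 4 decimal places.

0.0833

The first survey: N=101, proportions 0.326733, 0.425743, 0.247525, giving 1−D = 0.650721 (working shown to 6 dp, full precision carried).
The second survey: N=94, proportions 0.393617, 0.074468, 0.106383, 0.255319, 0.170213, giving 1−D = 0.734043.
Difference = |0.650721 − 0.734043| = 0.083322, i.e. 0.0833 to 4 decimal places.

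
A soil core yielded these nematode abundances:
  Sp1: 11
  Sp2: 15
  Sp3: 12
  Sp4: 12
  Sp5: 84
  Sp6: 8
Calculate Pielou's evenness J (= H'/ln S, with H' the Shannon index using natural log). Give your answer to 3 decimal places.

0.740

Total N = 11+15+12+12+84+8 = 142, so the proportions are 0.07746, 0.10563, 0.08451, 0.08451, 0.59155, 0.05634 (working shown to 5 dp, full precision carried).
H' = −Σ pᵢ ln pᵢ = −((-0.19815) + (-0.23744) + (-0.20881) + (-0.20881) + (-0.31057) + (-0.16205)) = 1.32583.
With S = 6 species, ln S = 1.79176, so J = 1.32583/1.79176 = 0.73996, i.e. 0.740 to 3 decimal places.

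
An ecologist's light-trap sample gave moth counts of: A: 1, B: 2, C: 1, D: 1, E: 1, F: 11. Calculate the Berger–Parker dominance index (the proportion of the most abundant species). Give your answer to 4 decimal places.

0.6471

Total N = 1+2+1+1+1+11 = 17, so the proportions are 0.058824, 0.117647, 0.058824, 0.058824, 0.058824, 0.647059 (working shown to 6 dp, full precision carried).
The largest proportion is 0.647059, i.e. d = 0.6471 to 4 decimal places.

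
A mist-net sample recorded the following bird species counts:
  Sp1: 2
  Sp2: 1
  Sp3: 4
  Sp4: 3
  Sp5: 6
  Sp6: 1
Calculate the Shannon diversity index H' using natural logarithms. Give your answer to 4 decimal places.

1.5992

Total N = 2+1+4+3+6+1 = 17, so the proportions are 0.117647, 0.058824, 0.235294, 0.176471, 0.352941, 0.058824 (working shown to 6 dp, full precision carried).
Each pᵢ ln pᵢ term: 0.117647×(-2.140066)=-0.251772, 0.058824×(-2.833213)=-0.166660, 0.235294×(-1.446919)=-0.340452, 0.176471×(-1.734601)=-0.306106, 0.352941×(-1.041454)=-0.367572, 0.058824×(-2.833213)=-0.166660.
Sum = -1.599221, so H' = 1.5992.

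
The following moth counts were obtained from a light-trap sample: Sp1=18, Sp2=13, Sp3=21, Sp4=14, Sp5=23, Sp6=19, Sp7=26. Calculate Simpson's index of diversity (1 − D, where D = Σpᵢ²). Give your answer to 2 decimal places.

Total N = 18+13+21+14+23+19+26 = 134, so the proportions are 0.1343, 0.097, 0.1567, 0.1045, 0.1716, 0.1418, 0.194 (working shown to 4 dp, full precision carried).
D = 0.1343² + 0.097² + 0.1567² + 0.1045² + 0.1716² + 0.1418² + 0.194² = 0.0180 + 0.0094 + 0.0246 + 0.0109 + 0.0295 + 0.0201 + 0.0376 = 0.1501.
So 1 − D = 0.8499, i.e. 0.85 to 2 decimal places.

0.85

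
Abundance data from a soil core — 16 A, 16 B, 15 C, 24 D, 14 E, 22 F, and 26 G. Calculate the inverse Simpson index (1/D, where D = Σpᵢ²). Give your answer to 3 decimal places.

6.628

Total N = 16+16+15+24+14+22+26 = 133, so the proportions are 0.1203008, 0.1203008, 0.112782, 0.1804511, 0.1052632, 0.1654135, 0.1954887 (working shown to 7 dp, full precision carried).
D = 0.1203008² + 0.1203008² + 0.112782² + 0.1804511² + 0.1052632² + 0.1654135² + 0.1954887² = 0.0144723 + 0.0144723 + 0.0127198 + 0.0325626 + 0.0110803 + 0.0273616 + 0.0382158 = 0.1508847.
So 1/D = 6.62758, i.e. 6.628 to 3 decimal places.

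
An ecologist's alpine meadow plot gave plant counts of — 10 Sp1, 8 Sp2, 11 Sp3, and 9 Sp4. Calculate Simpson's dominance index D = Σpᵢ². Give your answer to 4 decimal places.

0.2535

Total N = 10+8+11+9 = 38, so the proportions are 0.263158, 0.210526, 0.289474, 0.236842 (working shown to 6 dp, full precision carried).
D = 0.263158² + 0.210526² + 0.289474² + 0.236842² = 0.069252 + 0.044321 + 0.083795 + 0.056094 = 0.253463.
To 4 decimal places, D = 0.2535.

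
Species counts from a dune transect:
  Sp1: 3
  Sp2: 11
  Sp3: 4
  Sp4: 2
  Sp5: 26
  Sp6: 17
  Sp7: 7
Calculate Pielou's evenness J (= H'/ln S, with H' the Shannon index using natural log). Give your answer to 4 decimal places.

Total N = 3+11+4+2+26+17+7 = 70, so the proportions are 0.042857, 0.157143, 0.057143, 0.028571, 0.371429, 0.242857, 0.1 (working shown to 6 dp, full precision carried).
H' = −Σ pᵢ ln pᵢ = −((-0.134995) + (-0.290809) + (-0.163554) + (-0.101581) + (-0.367862) + (-0.343711) + (-0.230259)) = 1.632771.
With S = 7 species, ln S = 1.945910, so J = 1.632771/1.945910 = 0.839079, i.e. 0.8391 to 4 decimal places.

0.8391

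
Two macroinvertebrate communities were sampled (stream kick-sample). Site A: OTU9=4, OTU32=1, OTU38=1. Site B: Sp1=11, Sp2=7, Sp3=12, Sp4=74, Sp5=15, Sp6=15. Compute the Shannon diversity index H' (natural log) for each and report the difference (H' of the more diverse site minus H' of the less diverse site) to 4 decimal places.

0.5261

Site A: N=6, proportions 0.666667, 0.166667, 0.166667, giving H' = 0.867563 (working shown to 6 dp, full precision carried).
Site B: N=134, proportions 0.08209, 0.052239, 0.089552, 0.552239, 0.11194, 0.11194, giving H' = 1.393665.
Difference = |0.867563 − 1.393665| = 0.526102, i.e. 0.5261 to 4 decimal places.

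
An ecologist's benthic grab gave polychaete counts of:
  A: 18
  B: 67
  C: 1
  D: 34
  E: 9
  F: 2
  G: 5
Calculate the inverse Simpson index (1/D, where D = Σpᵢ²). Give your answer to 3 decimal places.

3.042

Total N = 18+67+1+34+9+2+5 = 136, so the proportions are 0.132353, 0.492647, 0.007353, 0.25, 0.066176, 0.014706, 0.036765 (working shown to 6 dp, full precision carried).
D = 0.132353² + 0.492647² + 0.007353² + 0.25² + 0.066176² + 0.014706² + 0.036765² = 0.017517 + 0.242701 + 0.000054 + 0.062500 + 0.004379 + 0.000216 + 0.001352 = 0.328720.
So 1/D = 3.04211, i.e. 3.042 to 3 decimal places.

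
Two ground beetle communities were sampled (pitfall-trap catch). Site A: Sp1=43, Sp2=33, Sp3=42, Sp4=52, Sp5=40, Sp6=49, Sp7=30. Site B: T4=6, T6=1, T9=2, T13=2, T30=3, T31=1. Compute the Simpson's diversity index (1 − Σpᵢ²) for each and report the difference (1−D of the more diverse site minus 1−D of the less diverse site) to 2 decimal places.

0.10

Site A: N=289, proportions 0.14879, 0.11419, 0.14533, 0.17993, 0.13841, 0.16955, 0.10381, giving 1−D = 0.85265 (working shown to 5 dp, full precision carried).
Site B: N=15, proportions 0.4, 0.06667, 0.13333, 0.13333, 0.2, 0.06667, giving 1−D = 0.75556.
Difference = |0.85265 − 0.75556| = 0.09709, i.e. 0.10 to 2 decimal places.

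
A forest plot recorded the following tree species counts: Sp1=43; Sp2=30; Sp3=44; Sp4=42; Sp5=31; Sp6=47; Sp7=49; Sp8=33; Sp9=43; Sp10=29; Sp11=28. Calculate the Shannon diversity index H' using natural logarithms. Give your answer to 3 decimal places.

2.378

Total N = 43+30+44+42+31+47+49+33+43+29+28 = 419, so the proportions are 0.10263, 0.0716, 0.10501, 0.10024, 0.07399, 0.11217, 0.11695, 0.07876, 0.10263, 0.06921, 0.06683 (working shown to 5 dp, full precision carried).
Each pᵢ ln pᵢ term: 0.10263×(-2.27667)=-0.23364, 0.0716×(-2.63667)=-0.18878, 0.10501×(-2.25368)=-0.23666, 0.10024×(-2.30020)=-0.23057, 0.07399×(-2.60388)=-0.19265, 0.11217×(-2.18772)=-0.24540, 0.11695×(-2.14605)=-0.25097, 0.07876×(-2.54136)=-0.20016, 0.10263×(-2.27667)=-0.23364, 0.06921×(-2.67058)=-0.18484, 0.06683×(-2.70567)=-0.18081.
Sum = -2.37813, so H' = 2.378.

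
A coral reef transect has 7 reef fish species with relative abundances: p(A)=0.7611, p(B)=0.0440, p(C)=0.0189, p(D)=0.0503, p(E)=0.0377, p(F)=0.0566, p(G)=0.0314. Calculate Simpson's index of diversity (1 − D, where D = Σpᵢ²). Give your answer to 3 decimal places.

D = 0.7611² + 0.044² + 0.0189² + 0.0503² + 0.0377² + 0.0566² + 0.0314² = 0.57927 + 0.00194 + 0.00036 + 0.00253 + 0.00142 + 0.00320 + 0.00099 = 0.58971 (working shown to 5 dp, full precision carried).
So 1 − D = 0.41029, i.e. 0.410 to 3 decimal places.

0.410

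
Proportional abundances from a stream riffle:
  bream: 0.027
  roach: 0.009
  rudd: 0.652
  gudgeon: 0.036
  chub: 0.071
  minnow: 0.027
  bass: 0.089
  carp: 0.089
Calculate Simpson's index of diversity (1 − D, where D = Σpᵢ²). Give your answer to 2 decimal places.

0.55

D = 0.027² + 0.009² + 0.652² + 0.036² + 0.071² + 0.027² + 0.089² + 0.089² = 0.0007 + 0.0001 + 0.4251 + 0.0013 + 0.0050 + 0.0007 + 0.0079 + 0.0079 = 0.4488 (working shown to 4 dp, full precision carried).
So 1 − D = 0.5512, i.e. 0.55 to 2 decimal places.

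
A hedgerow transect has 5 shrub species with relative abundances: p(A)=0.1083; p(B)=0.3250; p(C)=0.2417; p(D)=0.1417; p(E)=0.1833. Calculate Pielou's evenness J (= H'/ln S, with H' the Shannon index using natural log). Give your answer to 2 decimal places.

H' = −Σ pᵢ ln pᵢ = −((-0.2407) + (-0.3653) + (-0.3432) + (-0.2769) + (-0.3110)) = 1.5371 (working shown to 4 dp, full precision carried).
With S = 5 species, ln S = 1.6094, so J = 1.5371/1.6094 = 0.9551, i.e. 0.96 to 2 decimal places.

0.96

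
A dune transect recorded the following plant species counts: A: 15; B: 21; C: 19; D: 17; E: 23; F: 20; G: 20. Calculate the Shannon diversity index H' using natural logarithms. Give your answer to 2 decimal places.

1.94

Total N = 15+21+19+17+23+20+20 = 135, so the proportions are 0.1111, 0.1556, 0.1407, 0.1259, 0.1704, 0.1481, 0.1481 (working shown to 4 dp, full precision carried).
Each pᵢ ln pᵢ term: 0.1111×(-2.1972)=-0.2441, 0.1556×(-1.8608)=-0.2895, 0.1407×(-1.9608)=-0.2760, 0.1259×(-2.0721)=-0.2609, 0.1704×(-1.7698)=-0.3015, 0.1481×(-1.9095)=-0.2829, 0.1481×(-1.9095)=-0.2829.
Sum = -1.9378, so H' = 1.94.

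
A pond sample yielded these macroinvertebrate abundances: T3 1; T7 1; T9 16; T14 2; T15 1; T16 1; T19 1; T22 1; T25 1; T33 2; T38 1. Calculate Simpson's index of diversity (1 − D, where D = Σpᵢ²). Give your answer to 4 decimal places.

0.6531

Total N = 1+1+16+2+1+1+1+1+1+2+1 = 28, so the proportions are 0.035714, 0.035714, 0.571429, 0.071429, 0.035714, 0.035714, 0.035714, 0.035714, 0.035714, 0.071429, 0.035714 (working shown to 6 dp, full precision carried).
D = 0.035714² + 0.035714² + 0.571429² + 0.071429² + 0.035714² + 0.035714² + 0.035714² + 0.035714² + 0.035714² + 0.071429² + 0.035714² = 0.001276 + 0.001276 + 0.326531 + 0.005102 + 0.001276 + 0.001276 + 0.001276 + 0.001276 + 0.001276 + 0.005102 + 0.001276 = 0.346939.
So 1 − D = 0.653061, i.e. 0.6531 to 4 decimal places.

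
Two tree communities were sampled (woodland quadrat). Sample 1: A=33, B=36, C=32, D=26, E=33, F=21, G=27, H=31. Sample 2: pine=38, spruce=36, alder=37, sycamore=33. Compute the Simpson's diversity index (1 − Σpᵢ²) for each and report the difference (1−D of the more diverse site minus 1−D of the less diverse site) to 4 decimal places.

0.1228

Sample 1: N=239, proportions 0.138075, 0.150628, 0.133891, 0.108787, 0.138075, 0.087866, 0.112971, 0.129707, giving 1−D = 0.872114 (working shown to 6 dp, full precision carried).
Sample 2: N=144, proportions 0.263889, 0.25, 0.256944, 0.229167, giving 1−D = 0.749325.
Difference = |0.872114 − 0.749325| = 0.122789, i.e. 0.1228 to 4 decimal places.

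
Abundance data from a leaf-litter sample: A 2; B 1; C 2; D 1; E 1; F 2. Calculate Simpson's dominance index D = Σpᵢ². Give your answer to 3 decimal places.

0.185

Total N = 2+1+2+1+1+2 = 9, so the proportions are 0.22222, 0.11111, 0.22222, 0.11111, 0.11111, 0.22222 (working shown to 5 dp, full precision carried).
D = 0.22222² + 0.11111² + 0.22222² + 0.11111² + 0.11111² + 0.22222² = 0.04938 + 0.01235 + 0.04938 + 0.01235 + 0.01235 + 0.04938 = 0.18519.
To 3 decimal places, D = 0.185.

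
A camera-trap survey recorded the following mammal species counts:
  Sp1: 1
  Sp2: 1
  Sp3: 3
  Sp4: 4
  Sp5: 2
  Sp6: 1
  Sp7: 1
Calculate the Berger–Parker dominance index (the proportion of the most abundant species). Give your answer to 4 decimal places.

Total N = 1+1+3+4+2+1+1 = 13, so the proportions are 0.076923, 0.076923, 0.230769, 0.307692, 0.153846, 0.076923, 0.076923 (working shown to 6 dp, full precision carried).
The largest proportion is 0.307692, i.e. d = 0.3077 to 4 decimal places.

0.3077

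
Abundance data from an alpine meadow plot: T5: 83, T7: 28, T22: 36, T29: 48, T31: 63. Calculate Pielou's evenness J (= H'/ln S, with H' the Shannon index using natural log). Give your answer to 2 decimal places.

0.96

Total N = 83+28+36+48+63 = 258, so the proportions are 0.3217, 0.1085, 0.1395, 0.186, 0.2442 (working shown to 4 dp, full precision carried).
H' = −Σ pᵢ ln pᵢ = −((-0.3649) + (-0.2410) + (-0.2748) + (-0.3129) + (-0.3443)) = 1.5378.
With S = 5 species, ln S = 1.6094, so J = 1.5378/1.6094 = 0.9555, i.e. 0.96 to 2 decimal places.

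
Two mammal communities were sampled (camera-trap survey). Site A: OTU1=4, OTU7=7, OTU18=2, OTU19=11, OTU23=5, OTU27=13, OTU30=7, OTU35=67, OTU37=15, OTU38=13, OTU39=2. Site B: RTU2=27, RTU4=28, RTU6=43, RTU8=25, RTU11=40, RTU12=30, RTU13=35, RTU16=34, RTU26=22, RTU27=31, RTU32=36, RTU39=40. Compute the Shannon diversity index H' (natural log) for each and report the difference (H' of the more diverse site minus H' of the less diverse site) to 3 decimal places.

0.627

Site A: N=146, proportions 0.0274, 0.04795, 0.0137, 0.07534, 0.03425, 0.08904, 0.04795, 0.4589, 0.10274, 0.08904, 0.0137, giving H' = 1.83971 (working shown to 5 dp, full precision carried).
Site B: N=391, proportions 0.06905, 0.07161, 0.10997, 0.06394, 0.1023, 0.07673, 0.08951, 0.08696, 0.05627, 0.07928, 0.09207, 0.1023, giving H' = 2.46631.
Difference = |1.83971 − 2.46631| = 0.62660, i.e. 0.627 to 3 decimal places.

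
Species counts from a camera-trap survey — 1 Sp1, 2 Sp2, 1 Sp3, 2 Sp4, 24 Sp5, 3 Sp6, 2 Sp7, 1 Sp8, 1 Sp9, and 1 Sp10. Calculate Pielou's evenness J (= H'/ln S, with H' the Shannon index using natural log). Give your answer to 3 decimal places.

Total N = 1+2+1+2+24+3+2+1+1+1 = 38, so the proportions are 0.02632, 0.05263, 0.02632, 0.05263, 0.63158, 0.07895, 0.05263, 0.02632, 0.02632, 0.02632 (working shown to 5 dp, full precision carried).
H' = −Σ pᵢ ln pᵢ = −((-0.09573) + (-0.15497) + (-0.09573) + (-0.15497) + (-0.29023) + (-0.20045) + (-0.15497) + (-0.09573) + (-0.09573) + (-0.09573)) = 1.43422.
With S = 10 species, ln S = 2.30259, so J = 1.43422/2.30259 = 0.62287, i.e. 0.623 to 3 decimal places.

0.623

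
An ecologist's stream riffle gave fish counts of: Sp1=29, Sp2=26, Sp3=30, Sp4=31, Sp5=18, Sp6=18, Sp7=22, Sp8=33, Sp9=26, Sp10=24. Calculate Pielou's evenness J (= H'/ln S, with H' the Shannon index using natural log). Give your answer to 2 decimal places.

Total N = 29+26+30+31+18+18+22+33+26+24 = 257, so the proportions are 0.1128, 0.1012, 0.1167, 0.1206, 0.07, 0.07, 0.0856, 0.1284, 0.1012, 0.0934 (working shown to 4 dp, full precision carried).
H' = −Σ pᵢ ln pᵢ = −((-0.2462) + (-0.2318) + (-0.2507) + (-0.2551) + (-0.1862) + (-0.1862) + (-0.2104) + (-0.2636) + (-0.2318) + (-0.2214)) = 2.2834.
With S = 10 species, ln S = 2.3026, so J = 2.2834/2.3026 = 0.9917, i.e. 0.99 to 2 decimal places.

0.99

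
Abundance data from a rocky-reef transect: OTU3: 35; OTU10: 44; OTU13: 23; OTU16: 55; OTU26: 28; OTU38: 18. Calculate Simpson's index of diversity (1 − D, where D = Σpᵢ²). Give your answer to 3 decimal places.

Total N = 35+44+23+55+28+18 = 203, so the proportions are 0.17241, 0.21675, 0.1133, 0.27094, 0.13793, 0.08867 (working shown to 5 dp, full precision carried).
D = 0.17241² + 0.21675² + 0.1133² + 0.27094² + 0.13793² + 0.08867² = 0.02973 + 0.04698 + 0.01284 + 0.07341 + 0.01902 + 0.00786 = 0.18984.
So 1 − D = 0.81016, i.e. 0.810 to 3 decimal places.

0.810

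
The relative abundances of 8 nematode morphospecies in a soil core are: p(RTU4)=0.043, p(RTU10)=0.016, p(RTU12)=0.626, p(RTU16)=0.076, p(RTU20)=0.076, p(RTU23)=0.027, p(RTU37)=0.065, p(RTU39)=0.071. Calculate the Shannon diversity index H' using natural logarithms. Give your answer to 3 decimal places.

1.349

Each pᵢ ln pᵢ term (working shown to 5 dp, full precision carried): 0.043×(-3.14656)=-0.13530, 0.016×(-4.13517)=-0.06616, 0.626×(-0.46840)=-0.29322, 0.076×(-2.57702)=-0.19585, 0.076×(-2.57702)=-0.19585, 0.027×(-3.61192)=-0.09752, 0.065×(-2.73337)=-0.17767, 0.071×(-2.64508)=-0.18780.
Sum = -1.34938, so H' = 1.349.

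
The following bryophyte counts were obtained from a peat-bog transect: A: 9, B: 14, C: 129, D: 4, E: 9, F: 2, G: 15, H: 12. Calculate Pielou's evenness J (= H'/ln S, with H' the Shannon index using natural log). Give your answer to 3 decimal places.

Total N = 9+14+129+4+9+2+15+12 = 194, so the proportions are 0.04639, 0.07216, 0.66495, 0.02062, 0.04639, 0.01031, 0.07732, 0.06186 (working shown to 5 dp, full precision carried).
H' = −Σ pᵢ ln pᵢ = −((-0.14245) + (-0.18971) + (-0.27133) + (-0.08003) + (-0.14245) + (-0.04716) + (-0.19792) + (-0.17214)) = 1.24320.
With S = 8 species, ln S = 2.07944, so J = 1.24320/2.07944 = 0.59785, i.e. 0.598 to 3 decimal places.

0.598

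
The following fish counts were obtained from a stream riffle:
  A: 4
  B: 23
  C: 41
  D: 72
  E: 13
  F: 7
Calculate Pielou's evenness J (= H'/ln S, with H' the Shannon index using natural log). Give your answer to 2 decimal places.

0.79

Total N = 4+23+41+72+13+7 = 160, so the proportions are 0.025, 0.1437, 0.2562, 0.45, 0.0813, 0.0437 (working shown to 4 dp, full precision carried).
H' = −Σ pᵢ ln pᵢ = −((-0.0922) + (-0.2788) + (-0.3489) + (-0.3593) + (-0.2040) + (-0.1369)) = 1.4202.
With S = 6 species, ln S = 1.7918, so J = 1.4202/1.7918 = 0.7926, i.e. 0.79 to 2 decimal places.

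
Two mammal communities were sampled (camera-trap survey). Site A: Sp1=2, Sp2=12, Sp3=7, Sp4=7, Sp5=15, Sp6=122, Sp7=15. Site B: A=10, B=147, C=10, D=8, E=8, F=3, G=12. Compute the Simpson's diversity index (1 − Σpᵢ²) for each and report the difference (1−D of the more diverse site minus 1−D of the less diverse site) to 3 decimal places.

0.083

Site A: N=180, proportions 0.01111, 0.06667, 0.03889, 0.03889, 0.08333, 0.67778, 0.08333, giving 1−D = 0.51914 (working shown to 5 dp, full precision carried).
Site B: N=198, proportions 0.05051, 0.74242, 0.05051, 0.0404, 0.0404, 0.01515, 0.06061, giving 1−D = 0.43654.
Difference = |0.51914 − 0.43654| = 0.08260, i.e. 0.083 to 3 decimal places.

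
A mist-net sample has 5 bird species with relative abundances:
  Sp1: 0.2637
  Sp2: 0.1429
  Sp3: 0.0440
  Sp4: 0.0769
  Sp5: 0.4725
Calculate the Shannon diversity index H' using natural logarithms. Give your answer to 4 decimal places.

1.3185

Each pᵢ ln pᵢ term (working shown to 6 dp, full precision carried): 0.2637×(-1.332943)=-0.351497, 0.1429×(-1.945610)=-0.278028, 0.044×(-3.123566)=-0.137437, 0.0769×(-2.565249)=-0.197268, 0.4725×(-0.749718)=-0.354242.
Sum = -1.318471, so H' = 1.3185.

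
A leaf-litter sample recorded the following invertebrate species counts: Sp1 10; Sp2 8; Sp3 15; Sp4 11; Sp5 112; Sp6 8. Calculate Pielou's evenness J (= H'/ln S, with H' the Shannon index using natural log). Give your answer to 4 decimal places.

Total N = 10+8+15+11+112+8 = 164, so the proportions are 0.060976, 0.04878, 0.091463, 0.067073, 0.682927, 0.04878 (working shown to 6 dp, full precision carried).
H' = −Σ pᵢ ln pᵢ = −((-0.170566) + (-0.147338) + (-0.218764) + (-0.181230) + (-0.260446) + (-0.147338)) = 1.125681.
With S = 6 species, ln S = 1.791759, so J = 1.125681/1.791759 = 0.628255, i.e. 0.6283 to 4 decimal places.

0.6283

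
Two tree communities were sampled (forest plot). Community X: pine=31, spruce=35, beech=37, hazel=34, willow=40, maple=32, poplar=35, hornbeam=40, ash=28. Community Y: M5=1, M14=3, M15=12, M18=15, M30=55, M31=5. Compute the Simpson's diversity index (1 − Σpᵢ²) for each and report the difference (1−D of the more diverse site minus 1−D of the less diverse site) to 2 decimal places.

Community X: N=312, proportions 0.0994, 0.1122, 0.1186, 0.109, 0.1282, 0.1026, 0.1122, 0.1282, 0.0897, giving 1−D = 0.8876 (working shown to 4 dp, full precision carried).
Community Y: N=91, proportions 0.011, 0.033, 0.1319, 0.1648, 0.6044, 0.0549, giving 1−D = 0.5859.
Difference = |0.8876 − 0.5859| = 0.3017, i.e. 0.30 to 2 decimal places.

0.30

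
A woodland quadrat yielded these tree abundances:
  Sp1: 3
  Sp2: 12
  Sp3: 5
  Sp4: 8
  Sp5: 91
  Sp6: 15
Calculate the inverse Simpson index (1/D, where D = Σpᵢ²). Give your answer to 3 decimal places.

Total N = 3+12+5+8+91+15 = 134, so the proportions are 0.022388, 0.089552, 0.037313, 0.059701, 0.679104, 0.11194 (working shown to 6 dp, full precision carried).
D = 0.022388² + 0.089552² + 0.037313² + 0.059701² + 0.679104² + 0.11194² = 0.000501 + 0.008020 + 0.001392 + 0.003564 + 0.461183 + 0.012531 = 0.487191.
So 1/D = 2.05258, i.e. 2.053 to 3 decimal places.

2.053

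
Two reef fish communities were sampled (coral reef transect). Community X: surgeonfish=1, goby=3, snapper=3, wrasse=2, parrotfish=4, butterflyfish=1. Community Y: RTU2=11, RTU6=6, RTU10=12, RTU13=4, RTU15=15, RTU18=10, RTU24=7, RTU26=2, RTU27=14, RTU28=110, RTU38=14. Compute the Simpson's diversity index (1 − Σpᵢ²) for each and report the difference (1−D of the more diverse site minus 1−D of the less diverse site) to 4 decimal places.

Community X: N=14, proportions 0.0714286, 0.2142857, 0.2142857, 0.1428571, 0.2857143, 0.0714286, giving 1−D = 0.7959184 (working shown to 7 dp, full precision carried).
Community Y: N=205, proportions 0.0536585, 0.0292683, 0.0585366, 0.0195122, 0.0731707, 0.0487805, 0.0341463, 0.0097561, 0.0682927, 0.5365854, 0.0682927, giving 1−D = 0.6862106.
Difference = |0.7959184 − 0.6862106| = 0.1097078, i.e. 0.1097 to 4 decimal places.

0.1097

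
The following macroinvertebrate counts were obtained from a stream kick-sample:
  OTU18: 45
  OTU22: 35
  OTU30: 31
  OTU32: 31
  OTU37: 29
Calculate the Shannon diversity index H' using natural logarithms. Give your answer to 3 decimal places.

1.596

Total N = 45+35+31+31+29 = 171, so the proportions are 0.26316, 0.20468, 0.18129, 0.18129, 0.16959 (working shown to 5 dp, full precision carried).
Each pᵢ ln pᵢ term: 0.26316×(-1.33500)=-0.35132, 0.20468×(-1.58632)=-0.32468, 0.18129×(-1.70768)=-0.30958, 0.18129×(-1.70768)=-0.30958, 0.16959×(-1.77437)=-0.30092.
Sum = -1.59607, so H' = 1.596.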